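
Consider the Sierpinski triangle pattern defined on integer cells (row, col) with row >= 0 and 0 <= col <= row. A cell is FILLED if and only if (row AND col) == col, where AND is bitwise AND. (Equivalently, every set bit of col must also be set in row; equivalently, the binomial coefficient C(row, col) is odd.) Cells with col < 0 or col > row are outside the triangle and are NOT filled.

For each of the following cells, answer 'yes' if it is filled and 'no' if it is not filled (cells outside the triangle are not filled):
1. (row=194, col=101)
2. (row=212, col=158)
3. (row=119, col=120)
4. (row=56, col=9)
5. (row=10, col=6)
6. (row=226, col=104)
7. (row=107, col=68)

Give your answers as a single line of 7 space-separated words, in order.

(194,101): row=0b11000010, col=0b1100101, row AND col = 0b1000000 = 64; 64 != 101 -> empty
(212,158): row=0b11010100, col=0b10011110, row AND col = 0b10010100 = 148; 148 != 158 -> empty
(119,120): col outside [0, 119] -> not filled
(56,9): row=0b111000, col=0b1001, row AND col = 0b1000 = 8; 8 != 9 -> empty
(10,6): row=0b1010, col=0b110, row AND col = 0b10 = 2; 2 != 6 -> empty
(226,104): row=0b11100010, col=0b1101000, row AND col = 0b1100000 = 96; 96 != 104 -> empty
(107,68): row=0b1101011, col=0b1000100, row AND col = 0b1000000 = 64; 64 != 68 -> empty

Answer: no no no no no no no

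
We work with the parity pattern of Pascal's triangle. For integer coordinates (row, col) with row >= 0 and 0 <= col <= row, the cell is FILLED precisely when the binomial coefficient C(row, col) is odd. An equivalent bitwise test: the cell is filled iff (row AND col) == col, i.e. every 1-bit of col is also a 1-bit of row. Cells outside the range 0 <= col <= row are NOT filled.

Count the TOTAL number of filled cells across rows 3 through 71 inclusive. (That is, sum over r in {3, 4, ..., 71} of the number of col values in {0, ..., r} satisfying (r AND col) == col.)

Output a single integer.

r3=11 pc2: +4 =4
r4=100 pc1: +2 =6
r5=101 pc2: +4 =10
r6=110 pc2: +4 =14
r7=111 pc3: +8 =22
r8=1000 pc1: +2 =24
r9=1001 pc2: +4 =28
r10=1010 pc2: +4 =32
r11=1011 pc3: +8 =40
r12=1100 pc2: +4 =44
r13=1101 pc3: +8 =52
r14=1110 pc3: +8 =60
r15=1111 pc4: +16 =76
r16=10000 pc1: +2 =78
r17=10001 pc2: +4 =82
r18=10010 pc2: +4 =86
r19=10011 pc3: +8 =94
r20=10100 pc2: +4 =98
r21=10101 pc3: +8 =106
r22=10110 pc3: +8 =114
r23=10111 pc4: +16 =130
r24=11000 pc2: +4 =134
r25=11001 pc3: +8 =142
r26=11010 pc3: +8 =150
r27=11011 pc4: +16 =166
r28=11100 pc3: +8 =174
r29=11101 pc4: +16 =190
r30=11110 pc4: +16 =206
r31=11111 pc5: +32 =238
r32=100000 pc1: +2 =240
r33=100001 pc2: +4 =244
r34=100010 pc2: +4 =248
r35=100011 pc3: +8 =256
r36=100100 pc2: +4 =260
r37=100101 pc3: +8 =268
r38=100110 pc3: +8 =276
r39=100111 pc4: +16 =292
r40=101000 pc2: +4 =296
r41=101001 pc3: +8 =304
r42=101010 pc3: +8 =312
r43=101011 pc4: +16 =328
r44=101100 pc3: +8 =336
r45=101101 pc4: +16 =352
r46=101110 pc4: +16 =368
r47=101111 pc5: +32 =400
r48=110000 pc2: +4 =404
r49=110001 pc3: +8 =412
r50=110010 pc3: +8 =420
r51=110011 pc4: +16 =436
r52=110100 pc3: +8 =444
r53=110101 pc4: +16 =460
r54=110110 pc4: +16 =476
r55=110111 pc5: +32 =508
r56=111000 pc3: +8 =516
r57=111001 pc4: +16 =532
r58=111010 pc4: +16 =548
r59=111011 pc5: +32 =580
r60=111100 pc4: +16 =596
r61=111101 pc5: +32 =628
r62=111110 pc5: +32 =660
r63=111111 pc6: +64 =724
r64=1000000 pc1: +2 =726
r65=1000001 pc2: +4 =730
r66=1000010 pc2: +4 =734
r67=1000011 pc3: +8 =742
r68=1000100 pc2: +4 =746
r69=1000101 pc3: +8 =754
r70=1000110 pc3: +8 =762
r71=1000111 pc4: +16 =778

Answer: 778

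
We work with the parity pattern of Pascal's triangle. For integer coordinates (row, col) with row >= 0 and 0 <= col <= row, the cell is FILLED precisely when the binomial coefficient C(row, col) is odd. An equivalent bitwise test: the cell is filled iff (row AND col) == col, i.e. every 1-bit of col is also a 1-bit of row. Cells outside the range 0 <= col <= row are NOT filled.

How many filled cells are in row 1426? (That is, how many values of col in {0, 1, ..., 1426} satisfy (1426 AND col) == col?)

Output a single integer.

Answer: 32

Derivation:
1426 in binary = 10110010010
popcount(1426) = number of 1-bits in 10110010010 = 5
A col c satisfies (1426 AND c) == c iff every set bit of c is also set in 1426; each of the 5 set bits of 1426 can independently be on or off in c.
count = 2^5 = 32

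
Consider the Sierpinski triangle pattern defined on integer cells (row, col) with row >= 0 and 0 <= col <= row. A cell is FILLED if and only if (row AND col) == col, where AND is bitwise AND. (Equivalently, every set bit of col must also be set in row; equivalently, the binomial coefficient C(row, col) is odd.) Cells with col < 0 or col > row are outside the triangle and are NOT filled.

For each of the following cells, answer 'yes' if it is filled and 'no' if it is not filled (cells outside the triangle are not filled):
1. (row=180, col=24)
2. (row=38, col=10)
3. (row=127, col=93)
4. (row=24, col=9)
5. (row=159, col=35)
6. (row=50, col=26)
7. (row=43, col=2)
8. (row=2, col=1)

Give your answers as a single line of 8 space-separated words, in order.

Answer: no no yes no no no yes no

Derivation:
(180,24): row=0b10110100, col=0b11000, row AND col = 0b10000 = 16; 16 != 24 -> empty
(38,10): row=0b100110, col=0b1010, row AND col = 0b10 = 2; 2 != 10 -> empty
(127,93): row=0b1111111, col=0b1011101, row AND col = 0b1011101 = 93; 93 == 93 -> filled
(24,9): row=0b11000, col=0b1001, row AND col = 0b1000 = 8; 8 != 9 -> empty
(159,35): row=0b10011111, col=0b100011, row AND col = 0b11 = 3; 3 != 35 -> empty
(50,26): row=0b110010, col=0b11010, row AND col = 0b10010 = 18; 18 != 26 -> empty
(43,2): row=0b101011, col=0b10, row AND col = 0b10 = 2; 2 == 2 -> filled
(2,1): row=0b10, col=0b1, row AND col = 0b0 = 0; 0 != 1 -> empty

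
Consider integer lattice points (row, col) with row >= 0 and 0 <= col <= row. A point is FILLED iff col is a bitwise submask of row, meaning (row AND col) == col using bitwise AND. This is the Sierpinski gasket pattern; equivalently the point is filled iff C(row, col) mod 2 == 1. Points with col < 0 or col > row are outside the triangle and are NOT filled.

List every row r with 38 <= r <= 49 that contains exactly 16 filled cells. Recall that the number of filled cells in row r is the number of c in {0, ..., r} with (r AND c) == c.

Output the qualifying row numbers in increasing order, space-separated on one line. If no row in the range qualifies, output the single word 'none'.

Answer: 39 43 45 46

Derivation:
Row r has 2^popcount(r) filled cells, so we need popcount(r) = log2(16) = 4.
Scan r = 38..49 and keep those with exactly 4 one-bits:
r=38=100110 popcount=3 -> skip
r=39=100111 popcount=4 -> KEEP
r=40=101000 popcount=2 -> skip
r=41=101001 popcount=3 -> skip
r=42=101010 popcount=3 -> skip
r=43=101011 popcount=4 -> KEEP
r=44=101100 popcount=3 -> skip
r=45=101101 popcount=4 -> KEEP
r=46=101110 popcount=4 -> KEEP
r=47=101111 popcount=5 -> skip
r=48=110000 popcount=2 -> skip
r=49=110001 popcount=3 -> skip
Kept rows: 39 43 45 46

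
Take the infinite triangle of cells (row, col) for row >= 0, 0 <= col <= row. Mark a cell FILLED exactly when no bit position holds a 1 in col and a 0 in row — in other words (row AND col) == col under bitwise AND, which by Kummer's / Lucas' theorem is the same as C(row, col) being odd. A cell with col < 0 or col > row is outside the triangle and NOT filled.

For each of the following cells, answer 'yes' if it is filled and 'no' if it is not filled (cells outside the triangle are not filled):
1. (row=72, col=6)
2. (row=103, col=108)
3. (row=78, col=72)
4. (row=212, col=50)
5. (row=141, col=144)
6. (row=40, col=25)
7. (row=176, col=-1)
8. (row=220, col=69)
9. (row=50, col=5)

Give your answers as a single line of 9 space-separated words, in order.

Answer: no no yes no no no no no no

Derivation:
(72,6): row=0b1001000, col=0b110, row AND col = 0b0 = 0; 0 != 6 -> empty
(103,108): col outside [0, 103] -> not filled
(78,72): row=0b1001110, col=0b1001000, row AND col = 0b1001000 = 72; 72 == 72 -> filled
(212,50): row=0b11010100, col=0b110010, row AND col = 0b10000 = 16; 16 != 50 -> empty
(141,144): col outside [0, 141] -> not filled
(40,25): row=0b101000, col=0b11001, row AND col = 0b1000 = 8; 8 != 25 -> empty
(176,-1): col outside [0, 176] -> not filled
(220,69): row=0b11011100, col=0b1000101, row AND col = 0b1000100 = 68; 68 != 69 -> empty
(50,5): row=0b110010, col=0b101, row AND col = 0b0 = 0; 0 != 5 -> empty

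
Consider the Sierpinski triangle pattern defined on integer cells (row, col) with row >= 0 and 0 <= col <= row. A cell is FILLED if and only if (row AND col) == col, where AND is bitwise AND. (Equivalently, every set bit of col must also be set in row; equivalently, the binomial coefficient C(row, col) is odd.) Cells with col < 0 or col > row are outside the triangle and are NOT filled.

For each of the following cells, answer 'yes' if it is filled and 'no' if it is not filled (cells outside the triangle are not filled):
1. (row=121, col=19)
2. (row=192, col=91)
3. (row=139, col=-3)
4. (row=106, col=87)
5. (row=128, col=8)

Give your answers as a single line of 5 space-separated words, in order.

(121,19): row=0b1111001, col=0b10011, row AND col = 0b10001 = 17; 17 != 19 -> empty
(192,91): row=0b11000000, col=0b1011011, row AND col = 0b1000000 = 64; 64 != 91 -> empty
(139,-3): col outside [0, 139] -> not filled
(106,87): row=0b1101010, col=0b1010111, row AND col = 0b1000010 = 66; 66 != 87 -> empty
(128,8): row=0b10000000, col=0b1000, row AND col = 0b0 = 0; 0 != 8 -> empty

Answer: no no no no no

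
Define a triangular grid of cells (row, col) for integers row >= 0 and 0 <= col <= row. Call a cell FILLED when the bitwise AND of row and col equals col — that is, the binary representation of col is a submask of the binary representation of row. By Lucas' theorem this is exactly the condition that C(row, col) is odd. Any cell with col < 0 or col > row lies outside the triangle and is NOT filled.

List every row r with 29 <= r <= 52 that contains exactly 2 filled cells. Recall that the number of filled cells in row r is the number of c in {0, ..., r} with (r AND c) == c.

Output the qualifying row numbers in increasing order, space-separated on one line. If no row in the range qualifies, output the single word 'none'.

Row r has 2^popcount(r) filled cells, so we need popcount(r) = log2(2) = 1.
Scan r = 29..52 and keep those with exactly 1 one-bits:
r=29=11101 popcount=4 -> skip
r=30=11110 popcount=4 -> skip
r=31=11111 popcount=5 -> skip
r=32=100000 popcount=1 -> KEEP
r=33=100001 popcount=2 -> skip
r=34=100010 popcount=2 -> skip
r=35=100011 popcount=3 -> skip
r=36=100100 popcount=2 -> skip
r=37=100101 popcount=3 -> skip
r=38=100110 popcount=3 -> skip
r=39=100111 popcount=4 -> skip
r=40=101000 popcount=2 -> skip
r=41=101001 popcount=3 -> skip
r=42=101010 popcount=3 -> skip
r=43=101011 popcount=4 -> skip
r=44=101100 popcount=3 -> skip
r=45=101101 popcount=4 -> skip
r=46=101110 popcount=4 -> skip
r=47=101111 popcount=5 -> skip
r=48=110000 popcount=2 -> skip
r=49=110001 popcount=3 -> skip
r=50=110010 popcount=3 -> skip
r=51=110011 popcount=4 -> skip
r=52=110100 popcount=3 -> skip
Kept rows: 32

Answer: 32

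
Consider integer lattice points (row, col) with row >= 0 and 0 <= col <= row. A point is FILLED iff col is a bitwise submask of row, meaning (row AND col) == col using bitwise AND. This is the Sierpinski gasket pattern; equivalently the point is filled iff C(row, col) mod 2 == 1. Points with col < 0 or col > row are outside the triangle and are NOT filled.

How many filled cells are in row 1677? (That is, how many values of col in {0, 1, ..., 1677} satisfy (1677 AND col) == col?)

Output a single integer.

Answer: 64

Derivation:
1677 in binary = 11010001101
popcount(1677) = number of 1-bits in 11010001101 = 6
A col c satisfies (1677 AND c) == c iff every set bit of c is also set in 1677; each of the 6 set bits of 1677 can independently be on or off in c.
count = 2^6 = 64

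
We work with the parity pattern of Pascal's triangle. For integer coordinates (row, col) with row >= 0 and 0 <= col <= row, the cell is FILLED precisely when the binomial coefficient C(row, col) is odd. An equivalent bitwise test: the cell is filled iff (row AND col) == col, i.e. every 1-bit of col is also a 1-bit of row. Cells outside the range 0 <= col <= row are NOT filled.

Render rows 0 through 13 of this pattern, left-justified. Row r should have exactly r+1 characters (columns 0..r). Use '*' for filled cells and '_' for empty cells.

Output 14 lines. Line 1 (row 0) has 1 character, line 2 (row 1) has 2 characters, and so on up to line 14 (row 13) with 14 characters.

r0=0: *
r1=1: **
r2=10: *_*
r3=11: ****
r4=100: *___*
r5=101: **__**
r6=110: *_*_*_*
r7=111: ********
r8=1000: *_______*
r9=1001: **______**
r10=1010: *_*_____*_*
r11=1011: ****____****
r12=1100: *___*___*___*
r13=1101: **__**__**__**

Answer: *
**
*_*
****
*___*
**__**
*_*_*_*
********
*_______*
**______**
*_*_____*_*
****____****
*___*___*___*
**__**__**__**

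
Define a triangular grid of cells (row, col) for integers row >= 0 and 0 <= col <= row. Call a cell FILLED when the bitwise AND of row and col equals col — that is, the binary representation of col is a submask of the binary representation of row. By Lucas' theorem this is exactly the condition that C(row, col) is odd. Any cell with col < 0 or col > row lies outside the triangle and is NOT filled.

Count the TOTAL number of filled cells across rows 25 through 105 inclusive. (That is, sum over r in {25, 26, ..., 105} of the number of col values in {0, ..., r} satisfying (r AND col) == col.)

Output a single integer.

Answer: 1208

Derivation:
r25=11001 pc3: +8 =8
r26=11010 pc3: +8 =16
r27=11011 pc4: +16 =32
r28=11100 pc3: +8 =40
r29=11101 pc4: +16 =56
r30=11110 pc4: +16 =72
r31=11111 pc5: +32 =104
r32=100000 pc1: +2 =106
r33=100001 pc2: +4 =110
r34=100010 pc2: +4 =114
r35=100011 pc3: +8 =122
r36=100100 pc2: +4 =126
r37=100101 pc3: +8 =134
r38=100110 pc3: +8 =142
r39=100111 pc4: +16 =158
r40=101000 pc2: +4 =162
r41=101001 pc3: +8 =170
r42=101010 pc3: +8 =178
r43=101011 pc4: +16 =194
r44=101100 pc3: +8 =202
r45=101101 pc4: +16 =218
r46=101110 pc4: +16 =234
r47=101111 pc5: +32 =266
r48=110000 pc2: +4 =270
r49=110001 pc3: +8 =278
r50=110010 pc3: +8 =286
r51=110011 pc4: +16 =302
r52=110100 pc3: +8 =310
r53=110101 pc4: +16 =326
r54=110110 pc4: +16 =342
r55=110111 pc5: +32 =374
r56=111000 pc3: +8 =382
r57=111001 pc4: +16 =398
r58=111010 pc4: +16 =414
r59=111011 pc5: +32 =446
r60=111100 pc4: +16 =462
r61=111101 pc5: +32 =494
r62=111110 pc5: +32 =526
r63=111111 pc6: +64 =590
r64=1000000 pc1: +2 =592
r65=1000001 pc2: +4 =596
r66=1000010 pc2: +4 =600
r67=1000011 pc3: +8 =608
r68=1000100 pc2: +4 =612
r69=1000101 pc3: +8 =620
r70=1000110 pc3: +8 =628
r71=1000111 pc4: +16 =644
r72=1001000 pc2: +4 =648
r73=1001001 pc3: +8 =656
r74=1001010 pc3: +8 =664
r75=1001011 pc4: +16 =680
r76=1001100 pc3: +8 =688
r77=1001101 pc4: +16 =704
r78=1001110 pc4: +16 =720
r79=1001111 pc5: +32 =752
r80=1010000 pc2: +4 =756
r81=1010001 pc3: +8 =764
r82=1010010 pc3: +8 =772
r83=1010011 pc4: +16 =788
r84=1010100 pc3: +8 =796
r85=1010101 pc4: +16 =812
r86=1010110 pc4: +16 =828
r87=1010111 pc5: +32 =860
r88=1011000 pc3: +8 =868
r89=1011001 pc4: +16 =884
r90=1011010 pc4: +16 =900
r91=1011011 pc5: +32 =932
r92=1011100 pc4: +16 =948
r93=1011101 pc5: +32 =980
r94=1011110 pc5: +32 =1012
r95=1011111 pc6: +64 =1076
r96=1100000 pc2: +4 =1080
r97=1100001 pc3: +8 =1088
r98=1100010 pc3: +8 =1096
r99=1100011 pc4: +16 =1112
r100=1100100 pc3: +8 =1120
r101=1100101 pc4: +16 =1136
r102=1100110 pc4: +16 =1152
r103=1100111 pc5: +32 =1184
r104=1101000 pc3: +8 =1192
r105=1101001 pc4: +16 =1208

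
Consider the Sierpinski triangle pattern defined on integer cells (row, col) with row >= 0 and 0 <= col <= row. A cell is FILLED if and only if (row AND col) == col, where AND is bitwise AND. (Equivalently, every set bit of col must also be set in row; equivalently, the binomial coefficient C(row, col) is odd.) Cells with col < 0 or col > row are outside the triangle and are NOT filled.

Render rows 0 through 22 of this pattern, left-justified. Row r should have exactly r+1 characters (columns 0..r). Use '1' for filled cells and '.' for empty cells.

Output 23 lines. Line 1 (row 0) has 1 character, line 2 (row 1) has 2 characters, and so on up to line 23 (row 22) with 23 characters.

r0=0: 1
r1=1: 11
r2=10: 1.1
r3=11: 1111
r4=100: 1...1
r5=101: 11..11
r6=110: 1.1.1.1
r7=111: 11111111
r8=1000: 1.......1
r9=1001: 11......11
r10=1010: 1.1.....1.1
r11=1011: 1111....1111
r12=1100: 1...1...1...1
r13=1101: 11..11..11..11
r14=1110: 1.1.1.1.1.1.1.1
r15=1111: 1111111111111111
r16=10000: 1...............1
r17=10001: 11..............11
r18=10010: 1.1.............1.1
r19=10011: 1111............1111
r20=10100: 1...1...........1...1
r21=10101: 11..11..........11..11
r22=10110: 1.1.1.1.........1.1.1.1

Answer: 1
11
1.1
1111
1...1
11..11
1.1.1.1
11111111
1.......1
11......11
1.1.....1.1
1111....1111
1...1...1...1
11..11..11..11
1.1.1.1.1.1.1.1
1111111111111111
1...............1
11..............11
1.1.............1.1
1111............1111
1...1...........1...1
11..11..........11..11
1.1.1.1.........1.1.1.1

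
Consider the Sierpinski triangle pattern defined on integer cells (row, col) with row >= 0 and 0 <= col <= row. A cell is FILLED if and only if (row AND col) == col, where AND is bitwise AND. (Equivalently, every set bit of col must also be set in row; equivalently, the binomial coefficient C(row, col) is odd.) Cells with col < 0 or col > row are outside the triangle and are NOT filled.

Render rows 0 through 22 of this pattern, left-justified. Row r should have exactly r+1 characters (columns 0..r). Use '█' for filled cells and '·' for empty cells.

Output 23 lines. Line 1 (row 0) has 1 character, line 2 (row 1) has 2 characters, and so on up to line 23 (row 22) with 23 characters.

Answer: █
██
█·█
████
█···█
██··██
█·█·█·█
████████
█·······█
██······██
█·█·····█·█
████····████
█···█···█···█
██··██··██··██
█·█·█·█·█·█·█·█
████████████████
█···············█
██··············██
█·█·············█·█
████············████
█···█···········█···█
██··██··········██··██
█·█·█·█·········█·█·█·█

Derivation:
r0=0: █
r1=1: ██
r2=10: █·█
r3=11: ████
r4=100: █···█
r5=101: ██··██
r6=110: █·█·█·█
r7=111: ████████
r8=1000: █·······█
r9=1001: ██······██
r10=1010: █·█·····█·█
r11=1011: ████····████
r12=1100: █···█···█···█
r13=1101: ██··██··██··██
r14=1110: █·█·█·█·█·█·█·█
r15=1111: ████████████████
r16=10000: █···············█
r17=10001: ██··············██
r18=10010: █·█·············█·█
r19=10011: ████············████
r20=10100: █···█···········█···█
r21=10101: ██··██··········██··██
r22=10110: █·█·█·█·········█·█·█·█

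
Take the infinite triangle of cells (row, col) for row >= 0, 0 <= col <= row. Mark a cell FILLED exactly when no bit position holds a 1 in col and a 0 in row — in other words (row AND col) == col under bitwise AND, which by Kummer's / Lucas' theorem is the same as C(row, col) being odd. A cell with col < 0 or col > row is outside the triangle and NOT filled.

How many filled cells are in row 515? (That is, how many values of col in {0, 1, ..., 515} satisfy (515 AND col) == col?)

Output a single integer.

515 in binary = 1000000011
popcount(515) = number of 1-bits in 1000000011 = 3
A col c satisfies (515 AND c) == c iff every set bit of c is also set in 515; each of the 3 set bits of 515 can independently be on or off in c.
count = 2^3 = 8

Answer: 8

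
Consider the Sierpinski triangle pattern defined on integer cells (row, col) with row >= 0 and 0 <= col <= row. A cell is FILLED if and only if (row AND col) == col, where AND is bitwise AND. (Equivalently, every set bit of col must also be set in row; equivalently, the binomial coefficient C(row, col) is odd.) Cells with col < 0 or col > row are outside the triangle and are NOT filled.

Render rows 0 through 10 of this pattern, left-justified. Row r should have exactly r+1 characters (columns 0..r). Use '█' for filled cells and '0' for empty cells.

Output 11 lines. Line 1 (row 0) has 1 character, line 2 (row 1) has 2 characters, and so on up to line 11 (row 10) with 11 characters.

r0=0: █
r1=1: ██
r2=10: █0█
r3=11: ████
r4=100: █000█
r5=101: ██00██
r6=110: █0█0█0█
r7=111: ████████
r8=1000: █0000000█
r9=1001: ██000000██
r10=1010: █0█00000█0█

Answer: █
██
█0█
████
█000█
██00██
█0█0█0█
████████
█0000000█
██000000██
█0█00000█0█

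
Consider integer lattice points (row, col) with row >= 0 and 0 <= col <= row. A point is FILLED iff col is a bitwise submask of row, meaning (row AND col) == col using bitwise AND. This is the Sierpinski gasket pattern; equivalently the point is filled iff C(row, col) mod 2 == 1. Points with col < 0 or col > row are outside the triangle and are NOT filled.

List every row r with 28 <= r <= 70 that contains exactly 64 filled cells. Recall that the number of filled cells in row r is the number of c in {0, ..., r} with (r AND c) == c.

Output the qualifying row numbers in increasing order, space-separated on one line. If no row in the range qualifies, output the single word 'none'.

Row r has 2^popcount(r) filled cells, so we need popcount(r) = log2(64) = 6.
Scan r = 28..70 and keep those with exactly 6 one-bits:
r=28=11100 popcount=3 -> skip
r=29=11101 popcount=4 -> skip
r=30=11110 popcount=4 -> skip
r=31=11111 popcount=5 -> skip
r=32=100000 popcount=1 -> skip
r=33=100001 popcount=2 -> skip
r=34=100010 popcount=2 -> skip
r=35=100011 popcount=3 -> skip
r=36=100100 popcount=2 -> skip
r=37=100101 popcount=3 -> skip
r=38=100110 popcount=3 -> skip
r=39=100111 popcount=4 -> skip
r=40=101000 popcount=2 -> skip
r=41=101001 popcount=3 -> skip
r=42=101010 popcount=3 -> skip
r=43=101011 popcount=4 -> skip
r=44=101100 popcount=3 -> skip
r=45=101101 popcount=4 -> skip
r=46=101110 popcount=4 -> skip
r=47=101111 popcount=5 -> skip
r=48=110000 popcount=2 -> skip
r=49=110001 popcount=3 -> skip
r=50=110010 popcount=3 -> skip
r=51=110011 popcount=4 -> skip
r=52=110100 popcount=3 -> skip
r=53=110101 popcount=4 -> skip
r=54=110110 popcount=4 -> skip
r=55=110111 popcount=5 -> skip
r=56=111000 popcount=3 -> skip
r=57=111001 popcount=4 -> skip
r=58=111010 popcount=4 -> skip
r=59=111011 popcount=5 -> skip
r=60=111100 popcount=4 -> skip
r=61=111101 popcount=5 -> skip
r=62=111110 popcount=5 -> skip
r=63=111111 popcount=6 -> KEEP
r=64=1000000 popcount=1 -> skip
r=65=1000001 popcount=2 -> skip
r=66=1000010 popcount=2 -> skip
r=67=1000011 popcount=3 -> skip
r=68=1000100 popcount=2 -> skip
r=69=1000101 popcount=3 -> skip
r=70=1000110 popcount=3 -> skip
Kept rows: 63

Answer: 63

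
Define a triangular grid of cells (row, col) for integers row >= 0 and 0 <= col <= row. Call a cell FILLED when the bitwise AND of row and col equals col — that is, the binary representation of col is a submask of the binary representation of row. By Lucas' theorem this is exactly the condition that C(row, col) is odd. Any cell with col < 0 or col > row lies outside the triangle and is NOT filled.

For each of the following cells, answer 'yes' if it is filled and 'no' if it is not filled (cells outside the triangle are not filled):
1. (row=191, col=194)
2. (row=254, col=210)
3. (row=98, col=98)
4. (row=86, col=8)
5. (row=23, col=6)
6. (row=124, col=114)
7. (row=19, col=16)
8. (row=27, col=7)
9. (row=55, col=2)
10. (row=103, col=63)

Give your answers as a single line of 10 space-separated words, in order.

Answer: no yes yes no yes no yes no yes no

Derivation:
(191,194): col outside [0, 191] -> not filled
(254,210): row=0b11111110, col=0b11010010, row AND col = 0b11010010 = 210; 210 == 210 -> filled
(98,98): row=0b1100010, col=0b1100010, row AND col = 0b1100010 = 98; 98 == 98 -> filled
(86,8): row=0b1010110, col=0b1000, row AND col = 0b0 = 0; 0 != 8 -> empty
(23,6): row=0b10111, col=0b110, row AND col = 0b110 = 6; 6 == 6 -> filled
(124,114): row=0b1111100, col=0b1110010, row AND col = 0b1110000 = 112; 112 != 114 -> empty
(19,16): row=0b10011, col=0b10000, row AND col = 0b10000 = 16; 16 == 16 -> filled
(27,7): row=0b11011, col=0b111, row AND col = 0b11 = 3; 3 != 7 -> empty
(55,2): row=0b110111, col=0b10, row AND col = 0b10 = 2; 2 == 2 -> filled
(103,63): row=0b1100111, col=0b111111, row AND col = 0b100111 = 39; 39 != 63 -> empty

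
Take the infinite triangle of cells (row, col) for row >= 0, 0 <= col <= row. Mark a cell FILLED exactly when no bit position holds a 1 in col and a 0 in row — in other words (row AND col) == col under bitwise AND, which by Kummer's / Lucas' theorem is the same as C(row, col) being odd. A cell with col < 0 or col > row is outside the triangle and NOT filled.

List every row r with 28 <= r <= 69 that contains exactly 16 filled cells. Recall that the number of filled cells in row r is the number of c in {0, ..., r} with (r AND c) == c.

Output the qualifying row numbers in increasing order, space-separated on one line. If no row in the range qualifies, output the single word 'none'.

Answer: 29 30 39 43 45 46 51 53 54 57 58 60

Derivation:
Row r has 2^popcount(r) filled cells, so we need popcount(r) = log2(16) = 4.
Scan r = 28..69 and keep those with exactly 4 one-bits:
r=28=11100 popcount=3 -> skip
r=29=11101 popcount=4 -> KEEP
r=30=11110 popcount=4 -> KEEP
r=31=11111 popcount=5 -> skip
r=32=100000 popcount=1 -> skip
r=33=100001 popcount=2 -> skip
r=34=100010 popcount=2 -> skip
r=35=100011 popcount=3 -> skip
r=36=100100 popcount=2 -> skip
r=37=100101 popcount=3 -> skip
r=38=100110 popcount=3 -> skip
r=39=100111 popcount=4 -> KEEP
r=40=101000 popcount=2 -> skip
r=41=101001 popcount=3 -> skip
r=42=101010 popcount=3 -> skip
r=43=101011 popcount=4 -> KEEP
r=44=101100 popcount=3 -> skip
r=45=101101 popcount=4 -> KEEP
r=46=101110 popcount=4 -> KEEP
r=47=101111 popcount=5 -> skip
r=48=110000 popcount=2 -> skip
r=49=110001 popcount=3 -> skip
r=50=110010 popcount=3 -> skip
r=51=110011 popcount=4 -> KEEP
r=52=110100 popcount=3 -> skip
r=53=110101 popcount=4 -> KEEP
r=54=110110 popcount=4 -> KEEP
r=55=110111 popcount=5 -> skip
r=56=111000 popcount=3 -> skip
r=57=111001 popcount=4 -> KEEP
r=58=111010 popcount=4 -> KEEP
r=59=111011 popcount=5 -> skip
r=60=111100 popcount=4 -> KEEP
r=61=111101 popcount=5 -> skip
r=62=111110 popcount=5 -> skip
r=63=111111 popcount=6 -> skip
r=64=1000000 popcount=1 -> skip
r=65=1000001 popcount=2 -> skip
r=66=1000010 popcount=2 -> skip
r=67=1000011 popcount=3 -> skip
r=68=1000100 popcount=2 -> skip
r=69=1000101 popcount=3 -> skip
Kept rows: 29 30 39 43 45 46 51 53 54 57 58 60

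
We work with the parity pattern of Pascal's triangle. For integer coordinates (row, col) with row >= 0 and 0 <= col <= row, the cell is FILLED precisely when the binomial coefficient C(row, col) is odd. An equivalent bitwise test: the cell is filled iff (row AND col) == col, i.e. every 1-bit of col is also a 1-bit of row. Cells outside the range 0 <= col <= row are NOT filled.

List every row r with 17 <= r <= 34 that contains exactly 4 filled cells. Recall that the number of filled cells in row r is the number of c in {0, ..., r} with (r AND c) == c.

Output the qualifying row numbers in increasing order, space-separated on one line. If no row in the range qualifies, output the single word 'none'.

Answer: 17 18 20 24 33 34

Derivation:
Row r has 2^popcount(r) filled cells, so we need popcount(r) = log2(4) = 2.
Scan r = 17..34 and keep those with exactly 2 one-bits:
r=17=10001 popcount=2 -> KEEP
r=18=10010 popcount=2 -> KEEP
r=19=10011 popcount=3 -> skip
r=20=10100 popcount=2 -> KEEP
r=21=10101 popcount=3 -> skip
r=22=10110 popcount=3 -> skip
r=23=10111 popcount=4 -> skip
r=24=11000 popcount=2 -> KEEP
r=25=11001 popcount=3 -> skip
r=26=11010 popcount=3 -> skip
r=27=11011 popcount=4 -> skip
r=28=11100 popcount=3 -> skip
r=29=11101 popcount=4 -> skip
r=30=11110 popcount=4 -> skip
r=31=11111 popcount=5 -> skip
r=32=100000 popcount=1 -> skip
r=33=100001 popcount=2 -> KEEP
r=34=100010 popcount=2 -> KEEP
Kept rows: 17 18 20 24 33 34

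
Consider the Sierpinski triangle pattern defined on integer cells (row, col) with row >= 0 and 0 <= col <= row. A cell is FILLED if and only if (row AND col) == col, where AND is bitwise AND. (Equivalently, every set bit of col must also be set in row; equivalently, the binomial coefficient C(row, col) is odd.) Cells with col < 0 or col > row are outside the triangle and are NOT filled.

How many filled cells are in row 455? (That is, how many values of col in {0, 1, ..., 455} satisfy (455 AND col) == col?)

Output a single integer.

Answer: 64

Derivation:
455 in binary = 111000111
popcount(455) = number of 1-bits in 111000111 = 6
A col c satisfies (455 AND c) == c iff every set bit of c is also set in 455; each of the 6 set bits of 455 can independently be on or off in c.
count = 2^6 = 64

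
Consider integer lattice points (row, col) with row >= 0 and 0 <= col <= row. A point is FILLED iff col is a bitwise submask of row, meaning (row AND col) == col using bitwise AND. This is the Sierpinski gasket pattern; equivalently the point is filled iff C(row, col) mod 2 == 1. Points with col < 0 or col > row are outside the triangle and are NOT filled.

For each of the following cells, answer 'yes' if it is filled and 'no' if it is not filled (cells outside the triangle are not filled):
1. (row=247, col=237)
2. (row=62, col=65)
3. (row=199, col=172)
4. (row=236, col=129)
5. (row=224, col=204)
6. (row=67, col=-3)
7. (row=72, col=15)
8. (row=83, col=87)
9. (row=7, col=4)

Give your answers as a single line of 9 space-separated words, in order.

(247,237): row=0b11110111, col=0b11101101, row AND col = 0b11100101 = 229; 229 != 237 -> empty
(62,65): col outside [0, 62] -> not filled
(199,172): row=0b11000111, col=0b10101100, row AND col = 0b10000100 = 132; 132 != 172 -> empty
(236,129): row=0b11101100, col=0b10000001, row AND col = 0b10000000 = 128; 128 != 129 -> empty
(224,204): row=0b11100000, col=0b11001100, row AND col = 0b11000000 = 192; 192 != 204 -> empty
(67,-3): col outside [0, 67] -> not filled
(72,15): row=0b1001000, col=0b1111, row AND col = 0b1000 = 8; 8 != 15 -> empty
(83,87): col outside [0, 83] -> not filled
(7,4): row=0b111, col=0b100, row AND col = 0b100 = 4; 4 == 4 -> filled

Answer: no no no no no no no no yes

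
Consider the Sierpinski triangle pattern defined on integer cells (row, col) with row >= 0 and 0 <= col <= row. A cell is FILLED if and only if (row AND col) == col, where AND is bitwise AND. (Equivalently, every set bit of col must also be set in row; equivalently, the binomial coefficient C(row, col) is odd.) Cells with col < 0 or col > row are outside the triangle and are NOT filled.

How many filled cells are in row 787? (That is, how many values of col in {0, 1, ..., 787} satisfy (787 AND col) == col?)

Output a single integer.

Answer: 32

Derivation:
787 in binary = 1100010011
popcount(787) = number of 1-bits in 1100010011 = 5
A col c satisfies (787 AND c) == c iff every set bit of c is also set in 787; each of the 5 set bits of 787 can independently be on or off in c.
count = 2^5 = 32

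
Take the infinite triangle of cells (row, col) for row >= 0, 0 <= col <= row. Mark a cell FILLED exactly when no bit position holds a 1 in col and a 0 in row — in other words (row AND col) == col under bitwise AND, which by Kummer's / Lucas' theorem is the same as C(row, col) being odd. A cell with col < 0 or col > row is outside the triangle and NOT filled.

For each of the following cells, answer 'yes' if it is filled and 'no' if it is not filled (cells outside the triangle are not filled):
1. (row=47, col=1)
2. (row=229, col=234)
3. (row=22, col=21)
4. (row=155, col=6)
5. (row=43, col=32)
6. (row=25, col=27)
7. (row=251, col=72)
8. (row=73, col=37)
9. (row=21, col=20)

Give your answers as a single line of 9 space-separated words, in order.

(47,1): row=0b101111, col=0b1, row AND col = 0b1 = 1; 1 == 1 -> filled
(229,234): col outside [0, 229] -> not filled
(22,21): row=0b10110, col=0b10101, row AND col = 0b10100 = 20; 20 != 21 -> empty
(155,6): row=0b10011011, col=0b110, row AND col = 0b10 = 2; 2 != 6 -> empty
(43,32): row=0b101011, col=0b100000, row AND col = 0b100000 = 32; 32 == 32 -> filled
(25,27): col outside [0, 25] -> not filled
(251,72): row=0b11111011, col=0b1001000, row AND col = 0b1001000 = 72; 72 == 72 -> filled
(73,37): row=0b1001001, col=0b100101, row AND col = 0b1 = 1; 1 != 37 -> empty
(21,20): row=0b10101, col=0b10100, row AND col = 0b10100 = 20; 20 == 20 -> filled

Answer: yes no no no yes no yes no yes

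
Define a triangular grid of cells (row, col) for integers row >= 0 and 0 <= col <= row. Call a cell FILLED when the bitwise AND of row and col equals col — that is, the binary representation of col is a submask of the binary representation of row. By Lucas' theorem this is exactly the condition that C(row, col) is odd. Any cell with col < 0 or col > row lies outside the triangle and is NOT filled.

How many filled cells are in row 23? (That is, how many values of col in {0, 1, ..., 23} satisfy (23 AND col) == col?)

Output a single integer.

Answer: 16

Derivation:
23 in binary = 10111
popcount(23) = number of 1-bits in 10111 = 4
A col c satisfies (23 AND c) == c iff every set bit of c is also set in 23; each of the 4 set bits of 23 can independently be on or off in c.
count = 2^4 = 16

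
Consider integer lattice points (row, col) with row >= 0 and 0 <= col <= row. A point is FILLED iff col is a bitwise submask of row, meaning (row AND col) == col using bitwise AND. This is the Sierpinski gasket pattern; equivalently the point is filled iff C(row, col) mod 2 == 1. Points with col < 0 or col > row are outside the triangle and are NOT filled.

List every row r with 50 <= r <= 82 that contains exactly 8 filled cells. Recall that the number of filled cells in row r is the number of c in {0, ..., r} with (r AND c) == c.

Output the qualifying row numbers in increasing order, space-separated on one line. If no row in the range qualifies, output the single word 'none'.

Row r has 2^popcount(r) filled cells, so we need popcount(r) = log2(8) = 3.
Scan r = 50..82 and keep those with exactly 3 one-bits:
r=50=110010 popcount=3 -> KEEP
r=51=110011 popcount=4 -> skip
r=52=110100 popcount=3 -> KEEP
r=53=110101 popcount=4 -> skip
r=54=110110 popcount=4 -> skip
r=55=110111 popcount=5 -> skip
r=56=111000 popcount=3 -> KEEP
r=57=111001 popcount=4 -> skip
r=58=111010 popcount=4 -> skip
r=59=111011 popcount=5 -> skip
r=60=111100 popcount=4 -> skip
r=61=111101 popcount=5 -> skip
r=62=111110 popcount=5 -> skip
r=63=111111 popcount=6 -> skip
r=64=1000000 popcount=1 -> skip
r=65=1000001 popcount=2 -> skip
r=66=1000010 popcount=2 -> skip
r=67=1000011 popcount=3 -> KEEP
r=68=1000100 popcount=2 -> skip
r=69=1000101 popcount=3 -> KEEP
r=70=1000110 popcount=3 -> KEEP
r=71=1000111 popcount=4 -> skip
r=72=1001000 popcount=2 -> skip
r=73=1001001 popcount=3 -> KEEP
r=74=1001010 popcount=3 -> KEEP
r=75=1001011 popcount=4 -> skip
r=76=1001100 popcount=3 -> KEEP
r=77=1001101 popcount=4 -> skip
r=78=1001110 popcount=4 -> skip
r=79=1001111 popcount=5 -> skip
r=80=1010000 popcount=2 -> skip
r=81=1010001 popcount=3 -> KEEP
r=82=1010010 popcount=3 -> KEEP
Kept rows: 50 52 56 67 69 70 73 74 76 81 82

Answer: 50 52 56 67 69 70 73 74 76 81 82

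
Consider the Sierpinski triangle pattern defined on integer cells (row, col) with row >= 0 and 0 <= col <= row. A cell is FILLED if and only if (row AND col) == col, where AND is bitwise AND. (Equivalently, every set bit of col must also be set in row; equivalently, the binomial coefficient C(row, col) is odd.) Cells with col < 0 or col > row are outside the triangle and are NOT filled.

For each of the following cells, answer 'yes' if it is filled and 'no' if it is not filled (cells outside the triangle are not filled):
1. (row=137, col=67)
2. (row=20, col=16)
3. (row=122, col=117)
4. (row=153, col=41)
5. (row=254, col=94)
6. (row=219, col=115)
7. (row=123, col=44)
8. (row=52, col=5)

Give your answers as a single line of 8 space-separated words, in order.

Answer: no yes no no yes no no no

Derivation:
(137,67): row=0b10001001, col=0b1000011, row AND col = 0b1 = 1; 1 != 67 -> empty
(20,16): row=0b10100, col=0b10000, row AND col = 0b10000 = 16; 16 == 16 -> filled
(122,117): row=0b1111010, col=0b1110101, row AND col = 0b1110000 = 112; 112 != 117 -> empty
(153,41): row=0b10011001, col=0b101001, row AND col = 0b1001 = 9; 9 != 41 -> empty
(254,94): row=0b11111110, col=0b1011110, row AND col = 0b1011110 = 94; 94 == 94 -> filled
(219,115): row=0b11011011, col=0b1110011, row AND col = 0b1010011 = 83; 83 != 115 -> empty
(123,44): row=0b1111011, col=0b101100, row AND col = 0b101000 = 40; 40 != 44 -> empty
(52,5): row=0b110100, col=0b101, row AND col = 0b100 = 4; 4 != 5 -> empty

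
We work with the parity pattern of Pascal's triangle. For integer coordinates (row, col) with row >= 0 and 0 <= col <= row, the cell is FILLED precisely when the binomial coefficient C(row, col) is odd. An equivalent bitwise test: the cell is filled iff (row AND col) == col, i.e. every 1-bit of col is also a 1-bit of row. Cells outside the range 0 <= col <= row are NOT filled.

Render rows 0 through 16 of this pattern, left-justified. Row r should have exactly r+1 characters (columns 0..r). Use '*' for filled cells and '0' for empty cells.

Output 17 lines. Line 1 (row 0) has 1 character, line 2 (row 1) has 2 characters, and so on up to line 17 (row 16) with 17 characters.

Answer: *
**
*0*
****
*000*
**00**
*0*0*0*
********
*0000000*
**000000**
*0*00000*0*
****0000****
*000*000*000*
**00**00**00**
*0*0*0*0*0*0*0*
****************
*000000000000000*

Derivation:
r0=0: *
r1=1: **
r2=10: *0*
r3=11: ****
r4=100: *000*
r5=101: **00**
r6=110: *0*0*0*
r7=111: ********
r8=1000: *0000000*
r9=1001: **000000**
r10=1010: *0*00000*0*
r11=1011: ****0000****
r12=1100: *000*000*000*
r13=1101: **00**00**00**
r14=1110: *0*0*0*0*0*0*0*
r15=1111: ****************
r16=10000: *000000000000000*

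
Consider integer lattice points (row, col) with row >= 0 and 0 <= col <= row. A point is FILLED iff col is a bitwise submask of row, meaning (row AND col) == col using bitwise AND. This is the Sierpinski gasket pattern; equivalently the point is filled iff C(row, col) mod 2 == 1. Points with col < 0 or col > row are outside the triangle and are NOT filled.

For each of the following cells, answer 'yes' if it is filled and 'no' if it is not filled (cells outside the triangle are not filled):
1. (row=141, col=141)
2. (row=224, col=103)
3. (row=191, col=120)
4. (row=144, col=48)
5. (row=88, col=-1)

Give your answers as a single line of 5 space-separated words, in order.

(141,141): row=0b10001101, col=0b10001101, row AND col = 0b10001101 = 141; 141 == 141 -> filled
(224,103): row=0b11100000, col=0b1100111, row AND col = 0b1100000 = 96; 96 != 103 -> empty
(191,120): row=0b10111111, col=0b1111000, row AND col = 0b111000 = 56; 56 != 120 -> empty
(144,48): row=0b10010000, col=0b110000, row AND col = 0b10000 = 16; 16 != 48 -> empty
(88,-1): col outside [0, 88] -> not filled

Answer: yes no no no no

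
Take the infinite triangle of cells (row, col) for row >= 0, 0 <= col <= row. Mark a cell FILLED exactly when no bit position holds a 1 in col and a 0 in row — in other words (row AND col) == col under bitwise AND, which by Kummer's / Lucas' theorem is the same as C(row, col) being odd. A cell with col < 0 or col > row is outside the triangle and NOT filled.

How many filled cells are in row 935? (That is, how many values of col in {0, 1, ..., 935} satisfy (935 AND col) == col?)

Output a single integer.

935 in binary = 1110100111
popcount(935) = number of 1-bits in 1110100111 = 7
A col c satisfies (935 AND c) == c iff every set bit of c is also set in 935; each of the 7 set bits of 935 can independently be on or off in c.
count = 2^7 = 128

Answer: 128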